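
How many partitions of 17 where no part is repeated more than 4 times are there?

205

There are 205 such partitions.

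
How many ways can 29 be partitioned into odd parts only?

Counting exhaustively, 256 partitions satisfy the conditions.

256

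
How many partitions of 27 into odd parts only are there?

There are 192 such partitions.

192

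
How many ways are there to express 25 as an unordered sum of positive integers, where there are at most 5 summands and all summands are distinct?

There are 137 such partitions.

137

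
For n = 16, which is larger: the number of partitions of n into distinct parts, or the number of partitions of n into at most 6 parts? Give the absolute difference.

104

Partitions of 16 into distinct parts: 32.
Partitions of 16 into at most 6 parts: 136.
|32 − 136| = 104.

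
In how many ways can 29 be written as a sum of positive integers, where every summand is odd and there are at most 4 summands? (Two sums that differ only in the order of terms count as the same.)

The partitions of 29 that satisfy the conditions:
29
27+1+1
25+3+1
23+5+1
23+3+3
21+7+1
21+5+3
19+9+1
19+7+3
19+5+5
17+11+1
17+9+3
17+7+5
15+13+1
15+11+3
15+9+5
15+7+7
13+13+3
13+11+5
13+9+7
11+11+7
11+9+9
Counting gives 22.

22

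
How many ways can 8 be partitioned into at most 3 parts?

10

The partitions of 8 that satisfy the conditions:
8
7+1
6+2
6+1+1
5+3
5+2+1
4+4
4+3+1
4+2+2
3+3+2
That's 10 in total.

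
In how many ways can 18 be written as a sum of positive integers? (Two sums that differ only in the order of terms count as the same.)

Enumerating by decreasing first part gives 385 partitions in all.

385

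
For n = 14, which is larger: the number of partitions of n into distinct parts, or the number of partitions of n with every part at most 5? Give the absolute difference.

48

Partitions of 14 into distinct parts: 22.
Partitions of 14 with every part at most 5: 70.
|22 − 70| = 48.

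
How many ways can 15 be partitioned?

176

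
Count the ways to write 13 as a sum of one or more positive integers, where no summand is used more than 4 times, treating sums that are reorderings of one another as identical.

76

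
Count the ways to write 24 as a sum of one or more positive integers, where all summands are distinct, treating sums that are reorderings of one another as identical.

122

Systematic enumeration (by largest part, then next-largest, …) yields 122.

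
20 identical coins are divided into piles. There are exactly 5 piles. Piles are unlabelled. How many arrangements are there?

Direct enumeration gives 84 partitions.

84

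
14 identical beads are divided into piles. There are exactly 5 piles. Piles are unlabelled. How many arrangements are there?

The partitions of 14 that satisfy the conditions:
1, 1, 1, 1, 10
1, 1, 1, 2, 9
1, 1, 1, 3, 8
1, 1, 2, 2, 8
1, 1, 1, 4, 7
1, 1, 2, 3, 7
1, 2, 2, 2, 7
1, 1, 1, 5, 6
1, 1, 2, 4, 6
1, 1, 3, 3, 6
1, 2, 2, 3, 6
2, 2, 2, 2, 6
1, 1, 2, 5, 5
1, 1, 3, 4, 5
1, 2, 2, 4, 5
1, 2, 3, 3, 5
2, 2, 2, 3, 5
1, 1, 4, 4, 4
1, 2, 3, 4, 4
2, 2, 2, 4, 4
1, 3, 3, 3, 4
2, 2, 3, 3, 4
2, 3, 3, 3, 3
That's 23 in total.

23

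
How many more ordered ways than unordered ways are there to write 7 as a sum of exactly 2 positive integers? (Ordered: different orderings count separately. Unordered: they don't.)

3

Ordered (compositions into 2 parts): C(6,1) = 6.
Unordered (partitions into 2 parts): 3.
Difference: 6 − 3 = 3.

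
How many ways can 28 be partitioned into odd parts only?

There are 222 such partitions.

222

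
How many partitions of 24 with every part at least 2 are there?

320

Systematic enumeration (by largest part, then next-largest, …) yields 320.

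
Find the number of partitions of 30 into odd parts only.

296

A full systematic count gives 296.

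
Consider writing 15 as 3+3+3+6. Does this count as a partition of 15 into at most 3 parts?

No

The parts sum to 15, and the condition 'there are at most 3 summands' is violated.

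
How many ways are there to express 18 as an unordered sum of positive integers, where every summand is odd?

46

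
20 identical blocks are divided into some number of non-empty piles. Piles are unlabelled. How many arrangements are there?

Enumerating by decreasing first part gives 627 partitions in all.

627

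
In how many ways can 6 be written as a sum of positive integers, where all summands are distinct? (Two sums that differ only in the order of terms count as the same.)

They are:
6
5+1
4+2
3+2+1

4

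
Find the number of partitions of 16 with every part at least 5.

They are:
16
11+5
10+6
9+7
8+8
6+5+5

6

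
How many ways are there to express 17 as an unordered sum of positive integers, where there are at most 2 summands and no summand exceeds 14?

6

The partitions of 17 that satisfy the conditions:
14,3
13,4
12,5
11,6
10,7
9,8
That's 6 in total.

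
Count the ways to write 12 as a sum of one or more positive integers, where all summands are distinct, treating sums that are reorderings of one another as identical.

Listing the qualifying partitions of 12:
12
1, 11
2, 10
3, 9
1, 2, 9
4, 8
1, 3, 8
5, 7
1, 4, 7
2, 3, 7
1, 5, 6
2, 4, 6
1, 2, 3, 6
3, 4, 5
1, 2, 4, 5
That's 15 in total.

15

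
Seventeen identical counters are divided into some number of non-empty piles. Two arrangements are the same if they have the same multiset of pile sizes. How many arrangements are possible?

297

A full systematic count gives 297.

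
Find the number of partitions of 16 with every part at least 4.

11

The partitions of 16 that satisfy the conditions:
16
12 + 4
11 + 5
10 + 6
9 + 7
8 + 8
8 + 4 + 4
7 + 5 + 4
6 + 6 + 4
6 + 5 + 5
4 + 4 + 4 + 4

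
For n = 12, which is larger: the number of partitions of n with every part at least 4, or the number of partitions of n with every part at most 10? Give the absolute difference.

Partitions of 12 with every part at least 4: 5.
Partitions of 12 with every part at most 10: 75.
|5 − 75| = 70.

70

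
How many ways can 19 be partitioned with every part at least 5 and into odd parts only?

The partitions of 19 that satisfy the conditions:
19
9 + 5 + 5
7 + 7 + 5

3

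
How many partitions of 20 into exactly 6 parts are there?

90

Systematic enumeration (by largest part, then next-largest, …) yields 90.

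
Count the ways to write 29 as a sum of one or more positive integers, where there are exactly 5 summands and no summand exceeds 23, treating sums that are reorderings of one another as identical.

Counting exhaustively, 331 partitions satisfy the conditions.

331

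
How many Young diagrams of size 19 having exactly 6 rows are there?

71

There are 71 such partitions.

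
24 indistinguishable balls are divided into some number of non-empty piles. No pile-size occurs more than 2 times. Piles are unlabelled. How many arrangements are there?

Systematic enumeration (by largest part, then next-largest, …) yields 431.

431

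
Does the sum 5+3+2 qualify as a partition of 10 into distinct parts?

The parts sum to 10, and the condition 'all summands are distinct' holds.

Yes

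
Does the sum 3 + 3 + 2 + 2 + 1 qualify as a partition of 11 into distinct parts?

No

The parts sum to 11, and the condition 'all summands are distinct' is violated.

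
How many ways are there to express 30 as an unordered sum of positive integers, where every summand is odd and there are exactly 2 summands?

8

They are:
29, 1
27, 3
25, 5
23, 7
21, 9
19, 11
17, 13
15, 15
That's 8 in total.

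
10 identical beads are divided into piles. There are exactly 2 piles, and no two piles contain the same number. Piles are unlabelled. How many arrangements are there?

Enumerating:
9, 1
8, 2
7, 3
6, 4

4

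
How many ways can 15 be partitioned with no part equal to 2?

Direct enumeration gives 75 partitions.

75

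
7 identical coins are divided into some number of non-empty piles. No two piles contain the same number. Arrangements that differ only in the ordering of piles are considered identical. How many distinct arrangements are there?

Listing the qualifying partitions of 7:
7
6,1
5,2
4,3
4,2,1
Counting gives 5.

5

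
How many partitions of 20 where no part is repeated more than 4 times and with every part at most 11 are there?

Direct enumeration gives 349 partitions.

349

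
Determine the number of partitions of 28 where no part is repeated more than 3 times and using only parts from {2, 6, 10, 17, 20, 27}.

Enumerating:
2 + 6 + 20
2 + 6 + 10 + 10
6 + 6 + 6 + 10
2 + 2 + 2 + 6 + 6 + 10
That's 4 in total.

4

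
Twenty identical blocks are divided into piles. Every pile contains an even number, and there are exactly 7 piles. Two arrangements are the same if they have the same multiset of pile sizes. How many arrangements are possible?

Enumerating:
2,2,2,2,2,2,8
2,2,2,2,2,4,6
2,2,2,2,4,4,4

3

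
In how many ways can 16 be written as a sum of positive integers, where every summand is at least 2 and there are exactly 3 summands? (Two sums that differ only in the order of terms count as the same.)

Enumerating:
12, 2, 2
11, 3, 2
10, 4, 2
10, 3, 3
9, 5, 2
9, 4, 3
8, 6, 2
8, 5, 3
8, 4, 4
7, 7, 2
7, 6, 3
7, 5, 4
6, 6, 4
6, 5, 5
Counting gives 14.

14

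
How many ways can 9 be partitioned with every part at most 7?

A partial list (first 12 by largest part):
7,2
7,1,1
6,3
6,2,1
6,1,1,1
5,4
5,3,1
5,2,2
5,2,1,1
5,1,1,1,1
4,4,1
4,3,2
…and 16 more, for 28 total.

28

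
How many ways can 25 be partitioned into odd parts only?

A full systematic count gives 142.

142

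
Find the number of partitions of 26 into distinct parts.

Direct enumeration gives 165 partitions.

165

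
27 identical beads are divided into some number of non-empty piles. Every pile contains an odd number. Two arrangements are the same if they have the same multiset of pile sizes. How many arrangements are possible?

192

Direct enumeration gives 192 partitions.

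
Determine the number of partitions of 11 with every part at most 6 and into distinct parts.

5

They are:
5 + 6
1 + 4 + 6
2 + 3 + 6
2 + 4 + 5
1 + 2 + 3 + 5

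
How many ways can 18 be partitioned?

Direct enumeration gives 385 partitions.

385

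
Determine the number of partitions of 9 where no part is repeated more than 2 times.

The partitions of 9 that satisfy the conditions:
9
8,1
7,2
7,1,1
6,3
6,2,1
5,4
5,3,1
5,2,2
5,2,1,1
4,4,1
4,3,2
4,3,1,1
4,2,2,1
3,3,2,1
3,2,2,1,1

16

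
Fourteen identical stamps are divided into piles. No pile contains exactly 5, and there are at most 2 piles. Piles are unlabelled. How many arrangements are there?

7

Listing the qualifying partitions of 14:
14
13+1
12+2
11+3
10+4
8+6
7+7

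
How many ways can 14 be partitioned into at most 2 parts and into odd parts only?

Listing the qualifying partitions of 14:
13 + 1
11 + 3
9 + 5
7 + 7

4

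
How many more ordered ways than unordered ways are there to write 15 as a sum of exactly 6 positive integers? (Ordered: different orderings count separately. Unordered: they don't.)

1976

Ordered (compositions into 6 parts): C(14,5) = 2002.
Partitions of 15 into exactly 6 parts: 26.
Difference: 2002 − 26 = 1976.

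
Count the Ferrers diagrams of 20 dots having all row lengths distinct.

There are too many to list fully; the first 12 (by largest part) are:
20
19, 1
18, 2
17, 3
17, 2, 1
16, 4
16, 3, 1
15, 5
15, 4, 1
15, 3, 2
14, 6
14, 5, 1
…and 52 more, for 64 total.

64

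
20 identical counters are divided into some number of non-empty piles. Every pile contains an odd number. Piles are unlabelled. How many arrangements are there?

There are too many to list fully; the first 12 (by largest part) are:
19,1
17,3
17,1,1,1
15,5
15,3,1,1
15,1,1,1,1,1
13,7
13,5,1,1
13,3,3,1
13,3,1,1,1,1
13,1,1,1,1,1,1,1
11,9
…and 52 more, for 64 total.

64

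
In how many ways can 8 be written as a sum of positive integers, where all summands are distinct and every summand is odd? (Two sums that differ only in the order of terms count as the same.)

Listing the qualifying partitions of 8:
7+1
5+3

2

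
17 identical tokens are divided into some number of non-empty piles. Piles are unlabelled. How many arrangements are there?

297

Systematic enumeration (by largest part, then next-largest, …) yields 297.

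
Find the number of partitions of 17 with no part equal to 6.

241

Direct enumeration gives 241 partitions.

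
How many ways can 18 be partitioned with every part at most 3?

37

There are too many to list fully; the first 12 (by largest part) are:
3+3+3+3+3+3
3+3+3+3+3+2+1
3+3+3+3+3+1+1+1
3+3+3+3+2+2+2
3+3+3+3+2+2+1+1
3+3+3+3+2+1+1+1+1
3+3+3+3+1+1+1+1+1+1
3+3+3+2+2+2+2+1
3+3+3+2+2+2+1+1+1
3+3+3+2+2+1+1+1+1+1
3+3+3+2+1+1+1+1+1+1+1
3+3+3+1+1+1+1+1+1+1+1+1
…and 25 more, for 37 total.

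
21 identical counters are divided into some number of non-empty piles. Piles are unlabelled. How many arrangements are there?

792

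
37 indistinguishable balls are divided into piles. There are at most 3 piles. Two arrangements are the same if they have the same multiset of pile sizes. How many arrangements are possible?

Counting exhaustively, 133 partitions satisfy the conditions.

133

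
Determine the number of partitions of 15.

A full systematic count gives 176.

176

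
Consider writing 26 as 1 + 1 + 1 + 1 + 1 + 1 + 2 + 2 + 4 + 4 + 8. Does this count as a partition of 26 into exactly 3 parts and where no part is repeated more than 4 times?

The parts sum to 26, and the condition 'there are exactly 3 summands' is violated.

No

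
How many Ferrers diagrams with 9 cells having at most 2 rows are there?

5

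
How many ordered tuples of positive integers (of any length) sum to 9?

256

There are 8 gaps and each independently is a cut or not, giving 2^8 = 256.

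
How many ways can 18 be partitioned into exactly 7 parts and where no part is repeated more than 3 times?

The partitions of 18 that satisfy the conditions:
9,2,2,2,1,1,1
8,3,2,2,1,1,1
7,4,2,2,1,1,1
7,3,3,2,1,1,1
7,3,2,2,2,1,1
6,5,2,2,1,1,1
6,4,3,2,1,1,1
6,4,2,2,2,1,1
6,3,3,3,1,1,1
6,3,3,2,2,1,1
5,5,3,2,1,1,1
5,5,2,2,2,1,1
5,4,4,2,1,1,1
5,4,3,3,1,1,1
5,4,3,2,2,1,1
5,3,3,3,2,1,1
5,3,3,2,2,2,1
4,4,4,3,1,1,1
4,4,4,2,2,1,1
4,4,3,3,2,1,1
4,4,3,2,2,2,1
4,3,3,3,2,2,1
Counting gives 22.

22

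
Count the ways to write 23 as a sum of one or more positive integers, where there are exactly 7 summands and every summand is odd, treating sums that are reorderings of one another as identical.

Listing the qualifying partitions of 23:
17+1+1+1+1+1+1
15+3+1+1+1+1+1
13+5+1+1+1+1+1
13+3+3+1+1+1+1
11+7+1+1+1+1+1
11+5+3+1+1+1+1
11+3+3+3+1+1+1
9+9+1+1+1+1+1
9+7+3+1+1+1+1
9+5+5+1+1+1+1
9+5+3+3+1+1+1
9+3+3+3+3+1+1
7+7+5+1+1+1+1
7+7+3+3+1+1+1
7+5+5+3+1+1+1
7+5+3+3+3+1+1
7+3+3+3+3+3+1
5+5+5+5+1+1+1
5+5+5+3+3+1+1
5+5+3+3+3+3+1
5+3+3+3+3+3+3
That's 21 in total.

21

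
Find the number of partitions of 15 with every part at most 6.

A full systematic count gives 110.

110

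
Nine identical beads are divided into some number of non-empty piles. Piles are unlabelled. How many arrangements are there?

30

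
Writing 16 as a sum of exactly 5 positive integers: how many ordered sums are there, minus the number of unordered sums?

1328

Ordered (compositions into 5 parts): C(15,4) = 1365.
Partitions of 16 into exactly 5 parts: 37.
Difference: 1365 − 37 = 1328.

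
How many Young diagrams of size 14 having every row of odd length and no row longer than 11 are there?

They are:
11+3
11+1+1+1
9+5
9+3+1+1
9+1+1+1+1+1
7+7
7+5+1+1
7+3+3+1
7+3+1+1+1+1
7+1+1+1+1+1+1+1
5+5+3+1
5+5+1+1+1+1
5+3+3+3
5+3+3+1+1+1
5+3+1+1+1+1+1+1
5+1+1+1+1+1+1+1+1+1
3+3+3+3+1+1
3+3+3+1+1+1+1+1
3+3+1+1+1+1+1+1+1+1
3+1+1+1+1+1+1+1+1+1+1+1
1+1+1+1+1+1+1+1+1+1+1+1+1+1

21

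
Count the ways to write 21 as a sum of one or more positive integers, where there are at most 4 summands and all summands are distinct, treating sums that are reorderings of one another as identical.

65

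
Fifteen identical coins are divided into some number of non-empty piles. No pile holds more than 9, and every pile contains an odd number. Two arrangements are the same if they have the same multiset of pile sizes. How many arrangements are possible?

Listing the qualifying partitions of 15:
9+5+1
9+3+3
9+3+1+1+1
9+1+1+1+1+1+1
7+7+1
7+5+3
7+5+1+1+1
7+3+3+1+1
7+3+1+1+1+1+1
7+1+1+1+1+1+1+1+1
5+5+5
5+5+3+1+1
5+5+1+1+1+1+1
5+3+3+3+1
5+3+3+1+1+1+1
5+3+1+1+1+1+1+1+1
5+1+1+1+1+1+1+1+1+1+1
3+3+3+3+3
3+3+3+3+1+1+1
3+3+3+1+1+1+1+1+1
3+3+1+1+1+1+1+1+1+1+1
3+1+1+1+1+1+1+1+1+1+1+1+1
1+1+1+1+1+1+1+1+1+1+1+1+1+1+1
That's 23 in total.

23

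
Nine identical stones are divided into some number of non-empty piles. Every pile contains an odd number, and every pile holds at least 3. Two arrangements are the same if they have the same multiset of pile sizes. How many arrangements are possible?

Enumerating:
9
3, 3, 3

2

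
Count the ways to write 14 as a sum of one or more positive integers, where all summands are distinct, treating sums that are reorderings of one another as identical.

The partitions of 14 that satisfy the conditions:
14
1 + 13
2 + 12
3 + 11
1 + 2 + 11
4 + 10
1 + 3 + 10
5 + 9
1 + 4 + 9
2 + 3 + 9
6 + 8
1 + 5 + 8
2 + 4 + 8
1 + 2 + 3 + 8
1 + 6 + 7
2 + 5 + 7
3 + 4 + 7
1 + 2 + 4 + 7
3 + 5 + 6
1 + 2 + 5 + 6
1 + 3 + 4 + 6
2 + 3 + 4 + 5

22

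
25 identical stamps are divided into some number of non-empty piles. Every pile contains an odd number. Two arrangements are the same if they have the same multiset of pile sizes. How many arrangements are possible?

142

Counting exhaustively, 142 partitions satisfy the conditions.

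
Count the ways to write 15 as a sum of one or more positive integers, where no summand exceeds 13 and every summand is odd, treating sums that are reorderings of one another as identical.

26

There are too many to list fully; the first 12 (by largest part) are:
1 + 1 + 13
1 + 3 + 11
1 + 1 + 1 + 1 + 11
1 + 5 + 9
3 + 3 + 9
1 + 1 + 1 + 3 + 9
1 + 1 + 1 + 1 + 1 + 1 + 9
1 + 7 + 7
3 + 5 + 7
1 + 1 + 1 + 5 + 7
1 + 1 + 3 + 3 + 7
1 + 1 + 1 + 1 + 1 + 3 + 7
…and 14 more, for 26 total.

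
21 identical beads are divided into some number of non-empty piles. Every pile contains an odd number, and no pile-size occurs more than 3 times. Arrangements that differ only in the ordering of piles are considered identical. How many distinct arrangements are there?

32

A partial list (first 12 by largest part):
21
19,1,1
17,3,1
15,5,1
15,3,3
15,3,1,1,1
13,7,1
13,5,3
13,5,1,1,1
13,3,3,1,1
11,9,1
11,7,3
…and 20 more, for 32 total.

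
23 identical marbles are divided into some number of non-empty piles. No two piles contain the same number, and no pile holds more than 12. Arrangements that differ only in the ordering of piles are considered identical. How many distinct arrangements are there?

A partial list (first 12 by largest part):
11,12
1,10,12
2,9,12
3,8,12
1,2,8,12
4,7,12
1,3,7,12
5,6,12
1,4,6,12
2,3,6,12
2,4,5,12
1,2,3,5,12
…and 49 more, for 61 total.

61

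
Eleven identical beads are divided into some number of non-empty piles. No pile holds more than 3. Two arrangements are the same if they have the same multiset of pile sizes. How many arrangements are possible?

The partitions of 11 that satisfy the conditions:
3, 3, 3, 2
3, 3, 3, 1, 1
3, 3, 2, 2, 1
3, 3, 2, 1, 1, 1
3, 3, 1, 1, 1, 1, 1
3, 2, 2, 2, 2
3, 2, 2, 2, 1, 1
3, 2, 2, 1, 1, 1, 1
3, 2, 1, 1, 1, 1, 1, 1
3, 1, 1, 1, 1, 1, 1, 1, 1
2, 2, 2, 2, 2, 1
2, 2, 2, 2, 1, 1, 1
2, 2, 2, 1, 1, 1, 1, 1
2, 2, 1, 1, 1, 1, 1, 1, 1
2, 1, 1, 1, 1, 1, 1, 1, 1, 1
1, 1, 1, 1, 1, 1, 1, 1, 1, 1, 1
Counting gives 16.

16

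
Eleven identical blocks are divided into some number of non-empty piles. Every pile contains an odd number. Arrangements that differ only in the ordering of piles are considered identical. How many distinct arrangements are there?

12

Listing the qualifying partitions of 11:
11
9+1+1
7+3+1
7+1+1+1+1
5+5+1
5+3+3
5+3+1+1+1
5+1+1+1+1+1+1
3+3+3+1+1
3+3+1+1+1+1+1
3+1+1+1+1+1+1+1+1
1+1+1+1+1+1+1+1+1+1+1
That's 12 in total.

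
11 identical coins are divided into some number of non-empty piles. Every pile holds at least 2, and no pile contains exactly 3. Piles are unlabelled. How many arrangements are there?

Enumerating:
11
2 + 9
4 + 7
2 + 2 + 7
5 + 6
2 + 4 + 5
2 + 2 + 2 + 5
Counting gives 7.

7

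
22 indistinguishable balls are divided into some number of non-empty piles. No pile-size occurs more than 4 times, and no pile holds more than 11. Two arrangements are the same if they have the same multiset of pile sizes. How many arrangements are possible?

Systematic enumeration (by largest part, then next-largest, …) yields 509.

509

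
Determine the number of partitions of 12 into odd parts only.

15

Enumerating:
11 + 1
9 + 3
9 + 1 + 1 + 1
7 + 5
7 + 3 + 1 + 1
7 + 1 + 1 + 1 + 1 + 1
5 + 5 + 1 + 1
5 + 3 + 3 + 1
5 + 3 + 1 + 1 + 1 + 1
5 + 1 + 1 + 1 + 1 + 1 + 1 + 1
3 + 3 + 3 + 3
3 + 3 + 3 + 1 + 1 + 1
3 + 3 + 1 + 1 + 1 + 1 + 1 + 1
3 + 1 + 1 + 1 + 1 + 1 + 1 + 1 + 1 + 1
1 + 1 + 1 + 1 + 1 + 1 + 1 + 1 + 1 + 1 + 1 + 1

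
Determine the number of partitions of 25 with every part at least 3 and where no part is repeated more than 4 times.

123

A full systematic count gives 123.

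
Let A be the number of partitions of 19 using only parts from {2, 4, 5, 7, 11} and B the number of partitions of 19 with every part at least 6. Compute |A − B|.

Partitions of 19 using only parts from {2, 4, 5, 7, 11}: 15.
Partitions of 19 with every part at least 6: 6.
|15 − 6| = 9.

9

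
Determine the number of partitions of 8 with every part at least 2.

7

The partitions of 8 that satisfy the conditions:
8
6, 2
5, 3
4, 4
4, 2, 2
3, 3, 2
2, 2, 2, 2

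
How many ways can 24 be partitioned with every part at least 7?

The partitions of 24 that satisfy the conditions:
24
17, 7
16, 8
15, 9
14, 10
13, 11
12, 12
10, 7, 7
9, 8, 7
8, 8, 8

10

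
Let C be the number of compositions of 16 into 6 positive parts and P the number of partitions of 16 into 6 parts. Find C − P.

Compositions: C(15,5) = 3003.
Unordered (partitions into 6 parts): 35.
Difference: 3003 − 35 = 2968.

2968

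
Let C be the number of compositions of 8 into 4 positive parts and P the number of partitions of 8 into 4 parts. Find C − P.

Compositions: C(7,3) = 35.
Unordered (partitions into 4 parts): 5.
Difference: 35 − 5 = 30.

30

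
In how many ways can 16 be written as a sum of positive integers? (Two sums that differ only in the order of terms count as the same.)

There are 231 such partitions.

231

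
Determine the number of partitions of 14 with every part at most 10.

128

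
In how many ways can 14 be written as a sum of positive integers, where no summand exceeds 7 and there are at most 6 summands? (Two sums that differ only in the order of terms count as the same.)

There are too many to list fully; the first 12 (by largest part) are:
7+7
7+6+1
7+5+2
7+5+1+1
7+4+3
7+4+2+1
7+4+1+1+1
7+3+3+1
7+3+2+2
7+3+2+1+1
7+3+1+1+1+1
7+2+2+2+1
…and 49 more, for 61 total.

61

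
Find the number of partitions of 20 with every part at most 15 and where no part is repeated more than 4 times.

Systematic enumeration (by largest part, then next-largest, …) yields 397.

397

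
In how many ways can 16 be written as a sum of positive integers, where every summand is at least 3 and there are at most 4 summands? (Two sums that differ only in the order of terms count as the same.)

20

Enumerating:
16
13 + 3
12 + 4
11 + 5
10 + 6
10 + 3 + 3
9 + 7
9 + 4 + 3
8 + 8
8 + 5 + 3
8 + 4 + 4
7 + 6 + 3
7 + 5 + 4
7 + 3 + 3 + 3
6 + 6 + 4
6 + 5 + 5
6 + 4 + 3 + 3
5 + 5 + 3 + 3
5 + 4 + 4 + 3
4 + 4 + 4 + 4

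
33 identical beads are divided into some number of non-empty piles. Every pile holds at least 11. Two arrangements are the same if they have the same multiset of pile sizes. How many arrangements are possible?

8

They are:
33
22, 11
21, 12
20, 13
19, 14
18, 15
17, 16
11, 11, 11
Counting gives 8.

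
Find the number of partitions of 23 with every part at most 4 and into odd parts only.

8

Enumerating:
3+3+3+3+3+3+3+1+1
3+3+3+3+3+3+1+1+1+1+1
3+3+3+3+3+1+1+1+1+1+1+1+1
3+3+3+3+1+1+1+1+1+1+1+1+1+1+1
3+3+3+1+1+1+1+1+1+1+1+1+1+1+1+1+1
3+3+1+1+1+1+1+1+1+1+1+1+1+1+1+1+1+1+1
3+1+1+1+1+1+1+1+1+1+1+1+1+1+1+1+1+1+1+1+1
1+1+1+1+1+1+1+1+1+1+1+1+1+1+1+1+1+1+1+1+1+1+1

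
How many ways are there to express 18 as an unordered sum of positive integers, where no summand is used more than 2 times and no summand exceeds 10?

104

Direct enumeration gives 104 partitions.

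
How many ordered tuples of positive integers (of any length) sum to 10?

The number of compositions of n is 2^(n−1); here 2^9 = 512.

512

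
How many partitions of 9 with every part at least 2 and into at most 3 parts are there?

Listing the qualifying partitions of 9:
9
7, 2
6, 3
5, 4
5, 2, 2
4, 3, 2
3, 3, 3

7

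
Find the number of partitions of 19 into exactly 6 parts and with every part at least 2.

The partitions of 19 that satisfy the conditions:
9,2,2,2,2,2
8,3,2,2,2,2
7,4,2,2,2,2
7,3,3,2,2,2
6,5,2,2,2,2
6,4,3,2,2,2
6,3,3,3,2,2
5,5,3,2,2,2
5,4,4,2,2,2
5,4,3,3,2,2
5,3,3,3,3,2
4,4,4,3,2,2
4,4,3,3,3,2
4,3,3,3,3,3

14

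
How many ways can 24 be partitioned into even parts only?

Enumerating by decreasing first part gives 77 partitions in all.

77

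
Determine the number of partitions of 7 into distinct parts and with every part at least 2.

Enumerating:
7
5 + 2
4 + 3

3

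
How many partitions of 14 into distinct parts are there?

22

They are:
14
13+1
12+2
11+3
11+2+1
10+4
10+3+1
9+5
9+4+1
9+3+2
8+6
8+5+1
8+4+2
8+3+2+1
7+6+1
7+5+2
7+4+3
7+4+2+1
6+5+3
6+5+2+1
6+4+3+1
5+4+3+2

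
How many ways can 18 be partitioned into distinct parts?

A partial list (first 12 by largest part):
18
17+1
16+2
15+3
15+2+1
14+4
14+3+1
13+5
13+4+1
13+3+2
12+6
12+5+1
…and 34 more, for 46 total.

46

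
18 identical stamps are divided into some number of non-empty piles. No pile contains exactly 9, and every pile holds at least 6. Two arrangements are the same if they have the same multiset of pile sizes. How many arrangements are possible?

Enumerating:
18
12, 6
11, 7
10, 8
6, 6, 6
Counting gives 5.

5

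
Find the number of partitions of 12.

There are 77 such partitions.

77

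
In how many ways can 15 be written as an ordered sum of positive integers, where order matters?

16384

Each of the 14 gaps between 15 units is either a break or not: 2^14 = 16384.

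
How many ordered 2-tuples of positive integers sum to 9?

8

By stars and bars with positive parts, the count is C(8,1) = 8.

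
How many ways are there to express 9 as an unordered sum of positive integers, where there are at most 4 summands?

18

They are:
9
8+1
7+2
7+1+1
6+3
6+2+1
6+1+1+1
5+4
5+3+1
5+2+2
5+2+1+1
4+4+1
4+3+2
4+3+1+1
4+2+2+1
3+3+3
3+3+2+1
3+2+2+2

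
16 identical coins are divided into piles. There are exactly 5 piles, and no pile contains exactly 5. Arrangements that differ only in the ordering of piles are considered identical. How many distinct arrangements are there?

A partial list (first 12 by largest part):
12,1,1,1,1
11,2,1,1,1
10,3,1,1,1
10,2,2,1,1
9,4,1,1,1
9,3,2,1,1
9,2,2,2,1
8,4,2,1,1
8,3,3,1,1
8,3,2,2,1
8,2,2,2,2
7,6,1,1,1
…and 14 more, for 26 total.

26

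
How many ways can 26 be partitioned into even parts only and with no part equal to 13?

Enumerating by decreasing first part gives 101 partitions in all.

101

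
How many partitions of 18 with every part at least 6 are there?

The partitions of 18 that satisfy the conditions:
18
12,6
11,7
10,8
9,9
6,6,6
That's 6 in total.

6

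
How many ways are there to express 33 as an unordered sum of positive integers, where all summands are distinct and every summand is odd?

They are:
33
29 + 3 + 1
27 + 5 + 1
25 + 7 + 1
25 + 5 + 3
23 + 9 + 1
23 + 7 + 3
21 + 11 + 1
21 + 9 + 3
21 + 7 + 5
19 + 13 + 1
19 + 11 + 3
19 + 9 + 5
17 + 15 + 1
17 + 13 + 3
17 + 11 + 5
17 + 9 + 7
17 + 7 + 5 + 3 + 1
15 + 13 + 5
15 + 11 + 7
15 + 9 + 5 + 3 + 1
13 + 11 + 9
13 + 11 + 5 + 3 + 1
13 + 9 + 7 + 3 + 1
11 + 9 + 7 + 5 + 1
That's 25 in total.

25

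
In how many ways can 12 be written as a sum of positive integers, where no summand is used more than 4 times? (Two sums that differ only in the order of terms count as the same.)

60

A partial list (first 12 by largest part):
12
1, 11
2, 10
1, 1, 10
3, 9
1, 2, 9
1, 1, 1, 9
4, 8
1, 3, 8
2, 2, 8
1, 1, 2, 8
1, 1, 1, 1, 8
…and 48 more, for 60 total.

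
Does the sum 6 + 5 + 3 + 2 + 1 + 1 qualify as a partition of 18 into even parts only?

The parts sum to 18, and the condition 'every summand is even' is violated.

No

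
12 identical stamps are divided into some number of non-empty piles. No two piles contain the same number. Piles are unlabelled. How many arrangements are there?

The partitions of 12 that satisfy the conditions:
12
11,1
10,2
9,3
9,2,1
8,4
8,3,1
7,5
7,4,1
7,3,2
6,5,1
6,4,2
6,3,2,1
5,4,3
5,4,2,1
Counting gives 15.

15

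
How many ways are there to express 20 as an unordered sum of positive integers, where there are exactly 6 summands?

A full systematic count gives 90.

90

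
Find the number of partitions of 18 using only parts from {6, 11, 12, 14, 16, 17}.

Listing the qualifying partitions of 18:
12, 6
6, 6, 6
That's 2 in total.

2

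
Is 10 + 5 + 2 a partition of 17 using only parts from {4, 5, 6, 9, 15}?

No

The parts sum to 17, and the condition 'each summand belongs to {4, 5, 6, 9, 15}' is violated.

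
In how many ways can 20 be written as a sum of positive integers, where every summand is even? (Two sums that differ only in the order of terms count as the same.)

There are too many to list fully; the first 12 (by largest part) are:
20
18,2
16,4
16,2,2
14,6
14,4,2
14,2,2,2
12,8
12,6,2
12,4,4
12,4,2,2
12,2,2,2,2
…and 30 more, for 42 total.

42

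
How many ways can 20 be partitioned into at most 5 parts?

Enumerating by decreasing first part gives 192 partitions in all.

192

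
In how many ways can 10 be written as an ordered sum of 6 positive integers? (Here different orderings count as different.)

126

Place 5 bars in the 9 internal gaps of a row of 10 dots: C(9,5) = 126.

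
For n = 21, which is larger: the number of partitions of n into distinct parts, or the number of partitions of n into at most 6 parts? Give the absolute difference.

Partitions of 21 into distinct parts: 76.
Partitions of 21 into at most 6 parts: 331.
|76 − 331| = 255.

255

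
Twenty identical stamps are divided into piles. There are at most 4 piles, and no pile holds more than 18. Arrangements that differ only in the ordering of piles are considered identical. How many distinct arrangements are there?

Enumerating by decreasing first part gives 106 partitions in all.

106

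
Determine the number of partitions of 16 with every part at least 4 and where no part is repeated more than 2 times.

They are:
16
12+4
11+5
10+6
9+7
8+8
8+4+4
7+5+4
6+6+4
6+5+5
That's 10 in total.

10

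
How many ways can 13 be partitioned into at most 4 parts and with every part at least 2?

20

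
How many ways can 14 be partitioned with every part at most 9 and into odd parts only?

Listing the qualifying partitions of 14:
9+5
9+3+1+1
9+1+1+1+1+1
7+7
7+5+1+1
7+3+3+1
7+3+1+1+1+1
7+1+1+1+1+1+1+1
5+5+3+1
5+5+1+1+1+1
5+3+3+3
5+3+3+1+1+1
5+3+1+1+1+1+1+1
5+1+1+1+1+1+1+1+1+1
3+3+3+3+1+1
3+3+3+1+1+1+1+1
3+3+1+1+1+1+1+1+1+1
3+1+1+1+1+1+1+1+1+1+1+1
1+1+1+1+1+1+1+1+1+1+1+1+1+1
That's 19 in total.

19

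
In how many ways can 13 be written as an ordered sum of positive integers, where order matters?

4096

Each of the 12 gaps between 13 units is either a break or not: 2^12 = 4096.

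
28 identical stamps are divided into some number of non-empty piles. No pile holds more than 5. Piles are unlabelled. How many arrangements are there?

Enumerating by decreasing first part gives 540 partitions in all.

540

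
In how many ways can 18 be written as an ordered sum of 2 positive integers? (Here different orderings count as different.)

17

Place 1 bars in the 17 internal gaps of a row of 18 dots: C(17,1) = 17.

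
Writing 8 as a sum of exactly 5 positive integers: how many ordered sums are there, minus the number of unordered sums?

Compositions: C(7,4) = 35.
Partitions of 8 into exactly 5 parts: 3.
Difference: 35 − 3 = 32.

32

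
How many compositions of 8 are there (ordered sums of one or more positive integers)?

There are 7 gaps and each independently is a cut or not, giving 2^7 = 128.

128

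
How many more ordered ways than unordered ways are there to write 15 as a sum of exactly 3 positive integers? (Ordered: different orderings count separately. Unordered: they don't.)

Compositions: C(14,2) = 91.
Unordered (partitions into 3 parts): 19.
Difference: 91 − 19 = 72.

72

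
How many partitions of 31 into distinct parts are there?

Systematic enumeration (by largest part, then next-largest, …) yields 340.

340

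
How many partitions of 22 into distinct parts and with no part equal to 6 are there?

A partial list (first 12 by largest part):
22
21+1
20+2
19+3
19+2+1
18+4
18+3+1
17+5
17+4+1
17+3+2
16+5+1
16+4+2
…and 53 more, for 65 total.

65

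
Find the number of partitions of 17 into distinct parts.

A partial list (first 12 by largest part):
17
16 + 1
15 + 2
14 + 3
14 + 2 + 1
13 + 4
13 + 3 + 1
12 + 5
12 + 4 + 1
12 + 3 + 2
11 + 6
11 + 5 + 1
…and 26 more, for 38 total.

38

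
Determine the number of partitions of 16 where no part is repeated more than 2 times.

89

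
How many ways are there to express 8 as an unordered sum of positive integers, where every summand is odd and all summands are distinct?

2

The partitions of 8 that satisfy the conditions:
7 + 1
5 + 3
That's 2 in total.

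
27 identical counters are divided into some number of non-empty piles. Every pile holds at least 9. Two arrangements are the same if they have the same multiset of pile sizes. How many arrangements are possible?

7

They are:
27
18, 9
17, 10
16, 11
15, 12
14, 13
9, 9, 9
Counting gives 7.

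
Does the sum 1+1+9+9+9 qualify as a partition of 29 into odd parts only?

The parts sum to 29, and the condition 'every summand is odd' holds.

Yes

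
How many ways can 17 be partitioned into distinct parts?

A partial list (first 12 by largest part):
17
1+16
2+15
3+14
1+2+14
4+13
1+3+13
5+12
1+4+12
2+3+12
6+11
1+5+11
…and 26 more, for 38 total.

38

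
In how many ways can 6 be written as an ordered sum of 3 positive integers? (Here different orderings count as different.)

10

Place 2 bars in the 5 internal gaps of a row of 6 dots: C(5,2) = 10.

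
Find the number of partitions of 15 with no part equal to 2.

75

Counting exhaustively, 75 partitions satisfy the conditions.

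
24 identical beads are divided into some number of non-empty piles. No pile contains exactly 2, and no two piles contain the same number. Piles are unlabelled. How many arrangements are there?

70

There are too many to list fully; the first 12 (by largest part) are:
24
23+1
21+3
20+4
20+3+1
19+5
19+4+1
18+6
18+5+1
17+7
17+6+1
17+4+3
…and 58 more, for 70 total.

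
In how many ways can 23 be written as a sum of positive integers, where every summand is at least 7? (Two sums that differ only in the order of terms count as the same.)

8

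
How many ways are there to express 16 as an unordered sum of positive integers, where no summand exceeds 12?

224

Direct enumeration gives 224 partitions.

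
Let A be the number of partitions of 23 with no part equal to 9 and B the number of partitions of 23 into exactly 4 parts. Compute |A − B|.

Partitions of 23 with no part equal to 9: 1120.
Partitions of 23 into exactly 4 parts: 94.
|1120 − 94| = 1026.

1026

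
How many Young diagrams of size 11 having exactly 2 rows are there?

The partitions of 11 that satisfy the conditions:
1,10
2,9
3,8
4,7
5,6
Counting gives 5.

5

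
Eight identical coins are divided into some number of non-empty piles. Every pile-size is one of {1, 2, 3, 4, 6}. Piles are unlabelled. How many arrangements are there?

17

Enumerating:
6, 2
6, 1, 1
4, 4
4, 3, 1
4, 2, 2
4, 2, 1, 1
4, 1, 1, 1, 1
3, 3, 2
3, 3, 1, 1
3, 2, 2, 1
3, 2, 1, 1, 1
3, 1, 1, 1, 1, 1
2, 2, 2, 2
2, 2, 2, 1, 1
2, 2, 1, 1, 1, 1
2, 1, 1, 1, 1, 1, 1
1, 1, 1, 1, 1, 1, 1, 1
Counting gives 17.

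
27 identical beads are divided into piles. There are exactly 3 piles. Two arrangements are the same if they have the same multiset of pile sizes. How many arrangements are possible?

61

A partial list (first 12 by largest part):
1, 1, 25
1, 2, 24
1, 3, 23
2, 2, 23
1, 4, 22
2, 3, 22
1, 5, 21
2, 4, 21
3, 3, 21
1, 6, 20
2, 5, 20
3, 4, 20
…and 49 more, for 61 total.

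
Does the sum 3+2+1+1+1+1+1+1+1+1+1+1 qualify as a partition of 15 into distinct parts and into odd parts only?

The parts sum to 15, and the condition 'all summands are distinct' is violated.

No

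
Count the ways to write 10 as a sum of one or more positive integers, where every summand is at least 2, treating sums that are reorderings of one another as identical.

12

They are:
10
2+8
3+7
4+6
2+2+6
5+5
2+3+5
2+4+4
3+3+4
2+2+2+4
2+2+3+3
2+2+2+2+2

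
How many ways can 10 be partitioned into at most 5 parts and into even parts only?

Enumerating:
10
8,2
6,4
6,2,2
4,4,2
4,2,2,2
2,2,2,2,2
Counting gives 7.

7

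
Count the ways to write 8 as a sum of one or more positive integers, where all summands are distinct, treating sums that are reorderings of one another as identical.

6

Listing the qualifying partitions of 8:
8
1,7
2,6
3,5
1,2,5
1,3,4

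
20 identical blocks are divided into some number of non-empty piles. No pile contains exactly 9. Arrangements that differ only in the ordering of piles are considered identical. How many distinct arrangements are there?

571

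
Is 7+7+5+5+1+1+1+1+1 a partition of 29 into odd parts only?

Yes

The parts sum to 29, and the condition 'every summand is odd' holds.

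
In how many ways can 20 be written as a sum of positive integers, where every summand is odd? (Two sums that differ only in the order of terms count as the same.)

64

A partial list (first 12 by largest part):
19,1
17,3
17,1,1,1
15,5
15,3,1,1
15,1,1,1,1,1
13,7
13,5,1,1
13,3,3,1
13,3,1,1,1,1
13,1,1,1,1,1,1,1
11,9
…and 52 more, for 64 total.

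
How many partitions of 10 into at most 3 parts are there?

14

The partitions of 10 that satisfy the conditions:
10
1+9
2+8
1+1+8
3+7
1+2+7
4+6
1+3+6
2+2+6
5+5
1+4+5
2+3+5
2+4+4
3+3+4
That's 14 in total.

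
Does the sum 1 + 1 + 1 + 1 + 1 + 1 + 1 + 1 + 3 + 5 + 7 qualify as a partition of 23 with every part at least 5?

No

The parts sum to 23, and the condition 'every summand is at least 5' is violated.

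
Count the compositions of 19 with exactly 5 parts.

3060

Equivalently, choose which 4 of the 18 gaps become plus signs: C(18,4) = 3060.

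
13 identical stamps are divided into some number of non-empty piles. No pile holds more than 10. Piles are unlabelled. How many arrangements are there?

97

There are 97 such partitions.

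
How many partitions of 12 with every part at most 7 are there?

65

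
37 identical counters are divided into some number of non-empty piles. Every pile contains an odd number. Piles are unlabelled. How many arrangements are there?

Enumerating by decreasing first part gives 760 partitions in all.

760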